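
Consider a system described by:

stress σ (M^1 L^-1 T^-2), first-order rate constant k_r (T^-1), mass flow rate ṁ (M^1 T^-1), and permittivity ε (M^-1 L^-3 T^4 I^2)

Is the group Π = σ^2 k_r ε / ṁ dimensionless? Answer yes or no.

Sum the exponent of each base dimension across the product:
  M: 2·[σ]_M + [k_r]_M − [ṁ]_M + [ε]_M = 2·(1) + (0) − (1) + (-1) = 0
  L: 2·[σ]_L + [k_r]_L − [ṁ]_L + [ε]_L = 2·(-1) + (0) − (0) + (-3) = -5
  T: 2·[σ]_T + [k_r]_T − [ṁ]_T + [ε]_T = 2·(-2) + (-1) − (-1) + (4) = 0
  I: 2·[σ]_I + [k_r]_I − [ṁ]_I + [ε]_I = 2·(0) + (0) − (0) + (2) = 2
Net dimensions [L⁻⁵ I²] ≠ [1] — not dimensionless.

no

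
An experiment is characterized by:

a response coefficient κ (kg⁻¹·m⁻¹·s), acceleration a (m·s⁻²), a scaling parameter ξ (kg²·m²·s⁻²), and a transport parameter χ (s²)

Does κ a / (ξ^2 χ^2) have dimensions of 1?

Sum the exponent of each base dimension across the product:
  M: [κ]_M + [a]_M − 2·[ξ]_M − 2·[χ]_M = (-1) + (0) − 2·(2) − 2·(0) = -5
  L: [κ]_L + [a]_L − 2·[ξ]_L − 2·[χ]_L = (-1) + (1) − 2·(2) − 2·(0) = -4
  T: [κ]_T + [a]_T − 2·[ξ]_T − 2·[χ]_T = (1) + (-2) − 2·(-2) − 2·(2) = -1
Net dimensions [M⁻⁵ L⁻⁴ T⁻¹] ≠ [1] — not dimensionless.

no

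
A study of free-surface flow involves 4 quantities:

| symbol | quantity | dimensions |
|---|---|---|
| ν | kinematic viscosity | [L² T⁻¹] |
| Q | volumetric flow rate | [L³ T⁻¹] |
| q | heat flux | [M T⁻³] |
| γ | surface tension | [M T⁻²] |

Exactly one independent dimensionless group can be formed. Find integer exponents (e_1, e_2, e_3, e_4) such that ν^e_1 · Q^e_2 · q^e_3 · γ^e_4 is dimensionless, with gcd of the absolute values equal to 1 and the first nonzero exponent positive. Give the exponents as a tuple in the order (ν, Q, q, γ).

M: e_1·(0) + e_2·(0) + e_3·(1) + e_4·(1) = 0
L: e_1·(2) + e_2·(3) + e_3·(0) + e_4·(0) = 0
T: e_1·(-1) + e_2·(-1) + e_3·(-3) + e_4·(-2) = 0
Solving this homogeneous linear system for the smallest-integer solution (first nonzero entry positive) gives (3, -2, -1, 1).

(3, -2, -1, 1)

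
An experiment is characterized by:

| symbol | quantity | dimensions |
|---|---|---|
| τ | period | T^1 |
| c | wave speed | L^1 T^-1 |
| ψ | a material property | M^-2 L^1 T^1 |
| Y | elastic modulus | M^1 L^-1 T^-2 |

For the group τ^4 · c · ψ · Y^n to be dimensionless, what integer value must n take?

Balance the M exponent: (1)·n from Y, plus 4·(0) + (0) + (-2) = -2 from the rest, must sum to zero.
n − 2 = 0, so n = 2.

2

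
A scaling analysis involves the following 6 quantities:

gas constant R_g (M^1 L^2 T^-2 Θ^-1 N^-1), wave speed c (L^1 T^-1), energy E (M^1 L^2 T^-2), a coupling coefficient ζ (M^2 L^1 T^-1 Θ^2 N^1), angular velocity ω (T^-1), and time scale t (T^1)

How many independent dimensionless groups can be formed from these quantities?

1

There are 6 variables and 5 base dimensions (M, L, T, Θ, N).
The dimension matrix has rank 5.
Independent dimensionless groups: 6 − 5 = 1.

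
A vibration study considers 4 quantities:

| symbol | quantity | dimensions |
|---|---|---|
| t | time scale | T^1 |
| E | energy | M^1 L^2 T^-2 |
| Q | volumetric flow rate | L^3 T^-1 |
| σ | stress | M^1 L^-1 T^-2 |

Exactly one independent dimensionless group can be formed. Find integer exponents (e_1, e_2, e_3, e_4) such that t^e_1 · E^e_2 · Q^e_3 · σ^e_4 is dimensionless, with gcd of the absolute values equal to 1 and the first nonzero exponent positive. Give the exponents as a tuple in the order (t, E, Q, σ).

M: e_1·(0) + e_2·(1) + e_3·(0) + e_4·(1) = 0
L: e_1·(0) + e_2·(2) + e_3·(3) + e_4·(-1) = 0
T: e_1·(1) + e_2·(-2) + e_3·(-1) + e_4·(-2) = 0
Solving this homogeneous linear system for the smallest-integer solution (first nonzero entry positive) gives (1, -1, 1, 1).

(1, -1, 1, 1)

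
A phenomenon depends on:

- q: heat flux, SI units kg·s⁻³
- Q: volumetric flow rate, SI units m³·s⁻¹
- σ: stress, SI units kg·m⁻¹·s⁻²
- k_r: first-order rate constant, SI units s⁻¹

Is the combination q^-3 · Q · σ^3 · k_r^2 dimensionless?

yes

Sum the exponent of each base dimension across the product:
  M: −3·[q]_M + [Q]_M + 3·[σ]_M + 2·[k_r]_M = −3·(1) + (0) + 3·(1) + 2·(0) = 0
  L: −3·[q]_L + [Q]_L + 3·[σ]_L + 2·[k_r]_L = −3·(0) + (3) + 3·(-1) + 2·(0) = 0
  T: −3·[q]_T + [Q]_T + 3·[σ]_T + 2·[k_r]_T = −3·(-3) + (-1) + 3·(-2) + 2·(-1) = 0
All base exponents vanish — dimensionless.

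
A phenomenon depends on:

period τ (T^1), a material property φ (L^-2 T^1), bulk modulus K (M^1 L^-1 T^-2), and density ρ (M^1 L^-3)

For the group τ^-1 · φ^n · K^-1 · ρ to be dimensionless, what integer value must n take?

-1

Balance the L exponent: (-2)·n from φ, plus −(0) − (-1) + (-3) = -2 from the rest, must sum to zero.
-2n − 2 = 0, so n = -1.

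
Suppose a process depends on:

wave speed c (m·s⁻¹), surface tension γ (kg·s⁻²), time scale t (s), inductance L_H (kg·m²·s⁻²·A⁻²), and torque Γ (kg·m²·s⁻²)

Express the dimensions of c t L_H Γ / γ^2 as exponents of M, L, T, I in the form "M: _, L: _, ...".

Collect each base-dimension exponent across the product:
  M: (0) − 2·(1) + (0) + (1) + (1) = 0
  L: (1) − 2·(0) + (0) + (2) + (2) = 5
  T: (-1) − 2·(-2) + (1) + (-2) + (-2) = 0
  I: (0) − 2·(0) + (0) + (-2) + (0) = -2
So the dimensions are [L⁵ I⁻²].

M: 0, L: 5, T: 0, I: -2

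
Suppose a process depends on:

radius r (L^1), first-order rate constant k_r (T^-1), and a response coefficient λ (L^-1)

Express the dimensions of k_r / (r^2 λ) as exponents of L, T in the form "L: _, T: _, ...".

Collect each base-dimension exponent across the product:
  L: −2·(1) + (0) − (-1) = -1
  T: −2·(0) + (-1) − (0) = -1
So the dimensions are [L⁻¹ T⁻¹].

L: -1, T: -1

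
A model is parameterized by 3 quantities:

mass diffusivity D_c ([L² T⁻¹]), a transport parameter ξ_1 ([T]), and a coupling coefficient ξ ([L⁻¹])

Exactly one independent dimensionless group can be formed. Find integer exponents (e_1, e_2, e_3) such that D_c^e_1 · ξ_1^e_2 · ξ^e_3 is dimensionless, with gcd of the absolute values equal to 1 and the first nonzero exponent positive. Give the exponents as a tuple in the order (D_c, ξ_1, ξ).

L: e_1·(2) + e_2·(0) + e_3·(-1) = 0
T: e_1·(-1) + e_2·(1) + e_3·(0) = 0
Solving this homogeneous linear system for the smallest-integer solution (first nonzero entry positive) gives (1, 1, 2).

(1, 1, 2)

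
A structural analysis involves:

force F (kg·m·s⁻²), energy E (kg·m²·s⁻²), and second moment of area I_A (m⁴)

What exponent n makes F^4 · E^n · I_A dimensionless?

-4

Balance the M exponent: (1)·n from E, plus 4·(1) + (0) = 4 from the rest, must sum to zero.
n + 4 = 0, so n = -4.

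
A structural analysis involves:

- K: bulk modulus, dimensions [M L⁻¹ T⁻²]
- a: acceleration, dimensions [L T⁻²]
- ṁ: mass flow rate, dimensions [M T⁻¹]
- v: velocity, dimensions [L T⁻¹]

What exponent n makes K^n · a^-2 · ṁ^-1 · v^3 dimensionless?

1

Balance the M exponent: (1)·n from K, plus −2·(0) − (1) + 3·(0) = -1 from the rest, must sum to zero.
n − 1 = 0, so n = 1.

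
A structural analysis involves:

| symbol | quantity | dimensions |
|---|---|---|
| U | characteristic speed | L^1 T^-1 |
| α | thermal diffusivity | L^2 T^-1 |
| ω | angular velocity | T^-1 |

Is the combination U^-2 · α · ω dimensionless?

Sum the exponent of each base dimension across the product:
  L: −2·[U]_L + [α]_L + [ω]_L = −2·(1) + (2) + (0) = 0
  T: −2·[U]_T + [α]_T + [ω]_T = −2·(-1) + (-1) + (-1) = 0
All base exponents vanish — dimensionless.

yes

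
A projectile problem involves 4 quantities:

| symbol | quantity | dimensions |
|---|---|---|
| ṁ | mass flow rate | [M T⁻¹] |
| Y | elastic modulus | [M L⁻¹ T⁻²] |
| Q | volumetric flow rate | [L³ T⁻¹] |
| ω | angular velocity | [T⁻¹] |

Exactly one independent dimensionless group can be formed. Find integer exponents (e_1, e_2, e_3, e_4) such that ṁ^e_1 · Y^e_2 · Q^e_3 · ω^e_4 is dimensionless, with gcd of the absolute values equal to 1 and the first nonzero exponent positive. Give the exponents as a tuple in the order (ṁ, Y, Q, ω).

(3, -3, -1, 4)

M: e_1·(1) + e_2·(1) + e_3·(0) + e_4·(0) = 0
L: e_1·(0) + e_2·(-1) + e_3·(3) + e_4·(0) = 0
T: e_1·(-1) + e_2·(-2) + e_3·(-1) + e_4·(-1) = 0
Solving this homogeneous linear system for the smallest-integer solution (first nonzero entry positive) gives (3, -3, -1, 4).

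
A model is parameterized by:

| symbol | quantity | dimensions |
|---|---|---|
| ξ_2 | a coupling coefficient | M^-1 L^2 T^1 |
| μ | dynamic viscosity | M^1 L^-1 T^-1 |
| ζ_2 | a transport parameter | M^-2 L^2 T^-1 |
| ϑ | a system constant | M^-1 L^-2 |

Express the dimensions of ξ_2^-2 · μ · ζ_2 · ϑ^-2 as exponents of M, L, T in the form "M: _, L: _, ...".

Collect each base-dimension exponent across the product:
  M: −2·(-1) + (1) + (-2) − 2·(-1) = 3
  L: −2·(2) + (-1) + (2) − 2·(-2) = 1
  T: −2·(1) + (-1) + (-1) − 2·(0) = -4
So the dimensions are [M³ L T⁻⁴].

M: 3, L: 1, T: -4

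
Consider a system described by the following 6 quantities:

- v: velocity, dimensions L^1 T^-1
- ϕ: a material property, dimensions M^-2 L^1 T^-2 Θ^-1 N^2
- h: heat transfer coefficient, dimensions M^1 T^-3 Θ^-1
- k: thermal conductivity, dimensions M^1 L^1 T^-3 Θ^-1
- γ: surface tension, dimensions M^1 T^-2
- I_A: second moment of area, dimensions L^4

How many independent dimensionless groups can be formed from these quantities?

1

There are 6 variables and 5 base dimensions (M, L, T, Θ, N).
The dimension matrix has rank 5.
Independent dimensionless groups: 6 − 5 = 1.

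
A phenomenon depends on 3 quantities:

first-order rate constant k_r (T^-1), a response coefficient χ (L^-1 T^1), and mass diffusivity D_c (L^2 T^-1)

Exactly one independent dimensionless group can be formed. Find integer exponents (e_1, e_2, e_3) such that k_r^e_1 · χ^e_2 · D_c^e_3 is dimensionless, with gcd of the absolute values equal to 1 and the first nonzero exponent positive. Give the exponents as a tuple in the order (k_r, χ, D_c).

(1, 2, 1)

L: e_1·(0) + e_2·(-1) + e_3·(2) = 0
T: e_1·(-1) + e_2·(1) + e_3·(-1) = 0
Solving this homogeneous linear system for the smallest-integer solution (first nonzero entry positive) gives (1, 2, 1).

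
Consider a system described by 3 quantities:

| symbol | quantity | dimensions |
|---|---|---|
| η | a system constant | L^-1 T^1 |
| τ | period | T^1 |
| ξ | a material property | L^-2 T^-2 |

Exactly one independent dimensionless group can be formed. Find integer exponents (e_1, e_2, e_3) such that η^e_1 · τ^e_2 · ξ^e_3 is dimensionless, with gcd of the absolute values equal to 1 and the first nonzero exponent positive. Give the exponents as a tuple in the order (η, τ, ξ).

L: e_1·(-1) + e_2·(0) + e_3·(-2) = 0
T: e_1·(1) + e_2·(1) + e_3·(-2) = 0
Solving this homogeneous linear system for the smallest-integer solution (first nonzero entry positive) gives (2, -4, -1).

(2, -4, -1)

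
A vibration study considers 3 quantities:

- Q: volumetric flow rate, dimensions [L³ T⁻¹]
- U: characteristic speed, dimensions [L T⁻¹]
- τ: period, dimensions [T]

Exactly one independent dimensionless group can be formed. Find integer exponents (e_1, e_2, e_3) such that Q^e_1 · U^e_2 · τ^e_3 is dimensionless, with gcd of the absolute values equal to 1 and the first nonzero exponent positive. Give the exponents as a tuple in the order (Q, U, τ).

L: e_1·(3) + e_2·(1) + e_3·(0) = 0
T: e_1·(-1) + e_2·(-1) + e_3·(1) = 0
Solving this homogeneous linear system for the smallest-integer solution (first nonzero entry positive) gives (1, -3, -2).

(1, -3, -2)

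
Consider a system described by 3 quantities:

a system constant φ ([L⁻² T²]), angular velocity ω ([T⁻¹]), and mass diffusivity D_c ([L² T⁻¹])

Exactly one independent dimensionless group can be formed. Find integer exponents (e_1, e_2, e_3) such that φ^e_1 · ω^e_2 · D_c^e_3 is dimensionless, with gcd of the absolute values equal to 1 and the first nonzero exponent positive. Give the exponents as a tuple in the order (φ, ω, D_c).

L: e_1·(-2) + e_2·(0) + e_3·(2) = 0
T: e_1·(2) + e_2·(-1) + e_3·(-1) = 0
Solving this homogeneous linear system for the smallest-integer solution (first nonzero entry positive) gives (1, 1, 1).

(1, 1, 1)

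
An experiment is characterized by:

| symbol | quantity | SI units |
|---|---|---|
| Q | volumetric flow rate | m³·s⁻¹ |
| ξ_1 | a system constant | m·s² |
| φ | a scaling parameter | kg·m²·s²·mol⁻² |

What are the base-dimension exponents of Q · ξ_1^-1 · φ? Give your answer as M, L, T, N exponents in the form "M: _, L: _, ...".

Collect each base-dimension exponent across the product:
  M: (0) − (0) + (1) = 1
  L: (3) − (1) + (2) = 4
  T: (-1) − (2) + (2) = -1
  N: (0) − (0) + (-2) = -2
So the dimensions are [M L⁴ T⁻¹ N⁻²].

M: 1, L: 4, T: -1, N: -2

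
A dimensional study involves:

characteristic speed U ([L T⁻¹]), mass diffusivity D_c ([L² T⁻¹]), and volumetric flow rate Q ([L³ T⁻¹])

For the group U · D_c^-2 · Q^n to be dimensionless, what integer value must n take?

1

Balance the L exponent: (3)·n from Q, plus (1) − 2·(2) = -3 from the rest, must sum to zero.
3n − 3 = 0, so n = 1.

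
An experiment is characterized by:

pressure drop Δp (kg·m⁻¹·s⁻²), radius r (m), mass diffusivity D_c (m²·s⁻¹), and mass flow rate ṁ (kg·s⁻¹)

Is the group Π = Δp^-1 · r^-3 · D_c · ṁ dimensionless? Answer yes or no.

yes

Sum the exponent of each base dimension across the product:
  M: −[Δp]_M − 3·[r]_M + [D_c]_M + [ṁ]_M = −(1) − 3·(0) + (0) + (1) = 0
  L: −[Δp]_L − 3·[r]_L + [D_c]_L + [ṁ]_L = −(-1) − 3·(1) + (2) + (0) = 0
  T: −[Δp]_T − 3·[r]_T + [D_c]_T + [ṁ]_T = −(-2) − 3·(0) + (-1) + (-1) = 0
All base exponents vanish — dimensionless.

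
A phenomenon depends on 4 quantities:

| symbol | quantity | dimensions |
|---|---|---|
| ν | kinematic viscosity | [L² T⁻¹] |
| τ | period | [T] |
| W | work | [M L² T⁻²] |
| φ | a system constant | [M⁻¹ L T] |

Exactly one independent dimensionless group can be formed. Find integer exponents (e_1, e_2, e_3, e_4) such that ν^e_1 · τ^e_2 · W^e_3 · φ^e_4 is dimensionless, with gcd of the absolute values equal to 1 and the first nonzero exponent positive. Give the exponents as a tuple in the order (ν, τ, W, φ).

(3, 1, -2, -2)

M: e_1·(0) + e_2·(0) + e_3·(1) + e_4·(-1) = 0
L: e_1·(2) + e_2·(0) + e_3·(2) + e_4·(1) = 0
T: e_1·(-1) + e_2·(1) + e_3·(-2) + e_4·(1) = 0
Solving this homogeneous linear system for the smallest-integer solution (first nonzero entry positive) gives (3, 1, -2, -2).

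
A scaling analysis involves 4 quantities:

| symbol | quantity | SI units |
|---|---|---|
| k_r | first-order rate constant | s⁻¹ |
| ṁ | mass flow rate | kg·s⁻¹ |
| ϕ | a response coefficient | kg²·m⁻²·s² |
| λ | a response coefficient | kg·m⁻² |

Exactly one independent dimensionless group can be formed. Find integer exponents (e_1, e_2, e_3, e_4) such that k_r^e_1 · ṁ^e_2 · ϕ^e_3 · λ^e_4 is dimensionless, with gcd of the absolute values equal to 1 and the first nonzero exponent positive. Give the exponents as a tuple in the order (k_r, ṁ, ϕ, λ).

(3, -1, 1, -1)

M: e_1·(0) + e_2·(1) + e_3·(2) + e_4·(1) = 0
L: e_1·(0) + e_2·(0) + e_3·(-2) + e_4·(-2) = 0
T: e_1·(-1) + e_2·(-1) + e_3·(2) + e_4·(0) = 0
Solving this homogeneous linear system for the smallest-integer solution (first nonzero entry positive) gives (3, -1, 1, -1).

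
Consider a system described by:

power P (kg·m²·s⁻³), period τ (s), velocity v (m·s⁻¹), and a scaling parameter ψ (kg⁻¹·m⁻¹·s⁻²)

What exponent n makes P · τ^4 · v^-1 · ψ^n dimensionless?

1

Balance the M exponent: (-1)·n from ψ, plus (1) + 4·(0) − (0) = 1 from the rest, must sum to zero.
−n + 1 = 0, so n = 1.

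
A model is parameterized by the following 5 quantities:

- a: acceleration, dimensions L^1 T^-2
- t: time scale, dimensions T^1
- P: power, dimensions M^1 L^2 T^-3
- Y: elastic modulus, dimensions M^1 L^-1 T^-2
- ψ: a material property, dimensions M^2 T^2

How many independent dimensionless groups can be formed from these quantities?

There are 5 variables and 3 base dimensions (M, L, T).
The dimension matrix has rank 3.
Independent dimensionless groups: 5 − 3 = 2.

2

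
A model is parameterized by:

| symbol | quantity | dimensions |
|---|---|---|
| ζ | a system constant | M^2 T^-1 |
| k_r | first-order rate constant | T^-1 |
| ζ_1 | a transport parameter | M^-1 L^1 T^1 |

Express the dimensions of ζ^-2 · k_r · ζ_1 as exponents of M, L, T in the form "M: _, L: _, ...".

M: -5, L: 1, T: 2

Collect each base-dimension exponent across the product:
  M: −2·(2) + (0) + (-1) = -5
  L: −2·(0) + (0) + (1) = 1
  T: −2·(-1) + (-1) + (1) = 2
So the dimensions are [M⁻⁵ L T²].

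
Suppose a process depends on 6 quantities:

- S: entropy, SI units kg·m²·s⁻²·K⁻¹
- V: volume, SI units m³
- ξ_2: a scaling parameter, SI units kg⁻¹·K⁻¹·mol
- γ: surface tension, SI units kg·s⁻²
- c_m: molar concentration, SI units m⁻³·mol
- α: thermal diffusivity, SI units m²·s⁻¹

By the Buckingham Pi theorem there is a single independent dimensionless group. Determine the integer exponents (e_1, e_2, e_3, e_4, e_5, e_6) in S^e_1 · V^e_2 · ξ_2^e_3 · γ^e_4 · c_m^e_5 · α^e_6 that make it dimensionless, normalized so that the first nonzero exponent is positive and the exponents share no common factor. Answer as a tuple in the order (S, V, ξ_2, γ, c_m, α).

M: e_1·(1) + e_2·(0) + e_3·(-1) + e_4·(1) + e_5·(0) + e_6·(0) = 0
L: e_1·(2) + e_2·(3) + e_3·(0) + e_4·(0) + e_5·(-3) + e_6·(2) = 0
T: e_1·(-2) + e_2·(0) + e_3·(0) + e_4·(-2) + e_5·(0) + e_6·(-1) = 0
Θ: e_1·(-1) + e_2·(0) + e_3·(-1) + e_4·(0) + e_5·(0) + e_6·(0) = 0
N: e_1·(0) + e_2·(0) + e_3·(1) + e_4·(0) + e_5·(1) + e_6·(0) = 0
Solving this homogeneous linear system for the smallest-integer solution (first nonzero entry positive) gives (1, -1, -1, -2, 1, 2).

(1, -1, -1, -2, 1, 2)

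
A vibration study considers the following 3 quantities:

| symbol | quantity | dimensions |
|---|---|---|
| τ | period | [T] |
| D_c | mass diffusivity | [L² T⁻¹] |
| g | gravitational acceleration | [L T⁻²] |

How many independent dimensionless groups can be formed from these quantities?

There are 3 variables and 2 base dimensions (L, T).
The dimension matrix has rank 2.
Independent dimensionless groups: 3 − 2 = 1.

1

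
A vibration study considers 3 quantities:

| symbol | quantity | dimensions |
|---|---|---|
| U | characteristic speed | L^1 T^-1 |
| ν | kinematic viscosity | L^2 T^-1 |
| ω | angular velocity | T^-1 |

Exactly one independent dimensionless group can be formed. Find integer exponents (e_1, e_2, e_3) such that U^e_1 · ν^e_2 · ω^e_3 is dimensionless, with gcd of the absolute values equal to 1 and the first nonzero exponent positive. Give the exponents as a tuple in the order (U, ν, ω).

(2, -1, -1)

L: e_1·(1) + e_2·(2) + e_3·(0) = 0
T: e_1·(-1) + e_2·(-1) + e_3·(-1) = 0
Solving this homogeneous linear system for the smallest-integer solution (first nonzero entry positive) gives (2, -1, -1).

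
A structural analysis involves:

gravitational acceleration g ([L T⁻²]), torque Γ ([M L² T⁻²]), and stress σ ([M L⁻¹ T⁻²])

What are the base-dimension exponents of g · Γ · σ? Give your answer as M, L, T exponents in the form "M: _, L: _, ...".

M: 2, L: 2, T: -6

Collect each base-dimension exponent across the product:
  M: (0) + (1) + (1) = 2
  L: (1) + (2) + (-1) = 2
  T: (-2) + (-2) + (-2) = -6
So the dimensions are [M² L² T⁻⁶].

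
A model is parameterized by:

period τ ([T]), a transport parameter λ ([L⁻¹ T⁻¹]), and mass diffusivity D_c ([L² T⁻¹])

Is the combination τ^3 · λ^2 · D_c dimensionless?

yes

Sum the exponent of each base dimension across the product:
  M: 3·[τ]_M + 2·[λ]_M + [D_c]_M = 3·(0) + 2·(0) + (0) = 0
  L: 3·[τ]_L + 2·[λ]_L + [D_c]_L = 3·(0) + 2·(-1) + (2) = 0
  T: 3·[τ]_T + 2·[λ]_T + [D_c]_T = 3·(1) + 2·(-1) + (-1) = 0
All base exponents vanish — dimensionless.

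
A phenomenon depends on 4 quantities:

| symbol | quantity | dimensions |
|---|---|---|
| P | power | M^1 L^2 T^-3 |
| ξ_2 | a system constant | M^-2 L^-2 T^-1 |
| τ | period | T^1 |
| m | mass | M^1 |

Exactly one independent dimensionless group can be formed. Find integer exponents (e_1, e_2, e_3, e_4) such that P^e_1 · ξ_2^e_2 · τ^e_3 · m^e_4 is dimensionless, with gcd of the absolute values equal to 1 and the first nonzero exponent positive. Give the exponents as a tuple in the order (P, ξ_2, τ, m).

(1, 1, 4, 1)

M: e_1·(1) + e_2·(-2) + e_3·(0) + e_4·(1) = 0
L: e_1·(2) + e_2·(-2) + e_3·(0) + e_4·(0) = 0
T: e_1·(-3) + e_2·(-1) + e_3·(1) + e_4·(0) = 0
Solving this homogeneous linear system for the smallest-integer solution (first nonzero entry positive) gives (1, 1, 4, 1).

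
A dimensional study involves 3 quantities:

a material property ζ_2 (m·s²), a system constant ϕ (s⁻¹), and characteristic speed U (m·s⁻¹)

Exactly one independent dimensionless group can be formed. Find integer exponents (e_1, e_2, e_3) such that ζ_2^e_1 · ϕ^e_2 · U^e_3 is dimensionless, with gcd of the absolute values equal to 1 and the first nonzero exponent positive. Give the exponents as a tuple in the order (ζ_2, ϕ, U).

(1, 3, -1)

L: e_1·(1) + e_2·(0) + e_3·(1) = 0
T: e_1·(2) + e_2·(-1) + e_3·(-1) = 0
Solving this homogeneous linear system for the smallest-integer solution (first nonzero entry positive) gives (1, 3, -1).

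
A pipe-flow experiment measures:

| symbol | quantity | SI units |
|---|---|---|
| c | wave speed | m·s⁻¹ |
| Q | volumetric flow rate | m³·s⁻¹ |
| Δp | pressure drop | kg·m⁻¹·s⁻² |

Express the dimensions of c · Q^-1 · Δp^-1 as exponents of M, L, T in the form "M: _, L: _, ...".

Collect each base-dimension exponent across the product:
  M: (0) − (0) − (1) = -1
  L: (1) − (3) − (-1) = -1
  T: (-1) − (-1) − (-2) = 2
So the dimensions are [M⁻¹ L⁻¹ T²].

M: -1, L: -1, T: 2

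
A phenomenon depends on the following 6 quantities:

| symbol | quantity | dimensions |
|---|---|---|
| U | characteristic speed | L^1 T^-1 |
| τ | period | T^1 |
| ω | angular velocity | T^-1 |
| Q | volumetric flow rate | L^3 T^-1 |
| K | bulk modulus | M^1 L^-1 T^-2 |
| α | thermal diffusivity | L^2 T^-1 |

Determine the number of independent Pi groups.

There are 6 variables and 3 base dimensions (M, L, T).
The dimension matrix has rank 3.
Independent dimensionless groups: 6 − 3 = 3.

3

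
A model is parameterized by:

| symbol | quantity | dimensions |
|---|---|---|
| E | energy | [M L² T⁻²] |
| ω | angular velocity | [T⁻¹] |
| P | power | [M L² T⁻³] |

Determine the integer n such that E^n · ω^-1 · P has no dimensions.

Balance the M exponent: (1)·n from E, plus −(0) + (1) = 1 from the rest, must sum to zero.
n + 1 = 0, so n = -1.

-1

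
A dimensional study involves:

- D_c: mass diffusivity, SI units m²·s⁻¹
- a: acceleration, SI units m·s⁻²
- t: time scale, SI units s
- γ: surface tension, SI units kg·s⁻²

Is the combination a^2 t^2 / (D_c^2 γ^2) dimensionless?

no

Sum the exponent of each base dimension across the product:
  M: −2·[D_c]_M + 2·[a]_M + 2·[t]_M − 2·[γ]_M = −2·(0) + 2·(0) + 2·(0) − 2·(1) = -2
  L: −2·[D_c]_L + 2·[a]_L + 2·[t]_L − 2·[γ]_L = −2·(2) + 2·(1) + 2·(0) − 2·(0) = -2
  T: −2·[D_c]_T + 2·[a]_T + 2·[t]_T − 2·[γ]_T = −2·(-1) + 2·(-2) + 2·(1) − 2·(-2) = 4
Net dimensions [M⁻² L⁻² T⁴] ≠ [1] — not dimensionless.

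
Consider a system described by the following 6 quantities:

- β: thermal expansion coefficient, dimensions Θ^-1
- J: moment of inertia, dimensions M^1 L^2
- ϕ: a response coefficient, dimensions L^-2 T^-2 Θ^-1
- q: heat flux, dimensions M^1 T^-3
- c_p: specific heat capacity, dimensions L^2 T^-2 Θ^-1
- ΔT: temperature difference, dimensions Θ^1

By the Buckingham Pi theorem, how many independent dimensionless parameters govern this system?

There are 6 variables and 4 base dimensions (M, L, T, Θ).
The dimension matrix has rank 4.
Independent dimensionless groups: 6 − 4 = 2.

2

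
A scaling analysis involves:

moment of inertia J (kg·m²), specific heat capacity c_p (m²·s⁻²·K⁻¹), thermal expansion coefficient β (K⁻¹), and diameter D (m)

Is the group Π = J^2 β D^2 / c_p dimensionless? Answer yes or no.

Sum the exponent of each base dimension across the product:
  M: 2·[J]_M − [c_p]_M + [β]_M + 2·[D]_M = 2·(1) − (0) + (0) + 2·(0) = 2
  L: 2·[J]_L − [c_p]_L + [β]_L + 2·[D]_L = 2·(2) − (2) + (0) + 2·(1) = 4
  T: 2·[J]_T − [c_p]_T + [β]_T + 2·[D]_T = 2·(0) − (-2) + (0) + 2·(0) = 2
  Θ: 2·[J]_Θ − [c_p]_Θ + [β]_Θ + 2·[D]_Θ = 2·(0) − (-1) + (-1) + 2·(0) = 0
Net dimensions [M² L⁴ T²] ≠ [1] — not dimensionless.

no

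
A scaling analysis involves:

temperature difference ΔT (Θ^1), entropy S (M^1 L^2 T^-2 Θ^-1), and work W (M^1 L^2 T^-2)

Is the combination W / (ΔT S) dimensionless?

yes

Sum the exponent of each base dimension across the product:
  M: −[ΔT]_M − [S]_M + [W]_M = −(0) − (1) + (1) = 0
  L: −[ΔT]_L − [S]_L + [W]_L = −(0) − (2) + (2) = 0
  T: −[ΔT]_T − [S]_T + [W]_T = −(0) − (-2) + (-2) = 0
  Θ: −[ΔT]_Θ − [S]_Θ + [W]_Θ = −(1) − (-1) + (0) = 0
All base exponents vanish — dimensionless.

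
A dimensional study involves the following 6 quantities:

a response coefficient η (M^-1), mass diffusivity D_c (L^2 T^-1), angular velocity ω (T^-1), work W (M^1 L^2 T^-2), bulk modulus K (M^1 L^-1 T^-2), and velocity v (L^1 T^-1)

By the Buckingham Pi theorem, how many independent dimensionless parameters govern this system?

There are 6 variables and 3 base dimensions (M, L, T).
The dimension matrix has rank 3.
Independent dimensionless groups: 6 − 3 = 3.

3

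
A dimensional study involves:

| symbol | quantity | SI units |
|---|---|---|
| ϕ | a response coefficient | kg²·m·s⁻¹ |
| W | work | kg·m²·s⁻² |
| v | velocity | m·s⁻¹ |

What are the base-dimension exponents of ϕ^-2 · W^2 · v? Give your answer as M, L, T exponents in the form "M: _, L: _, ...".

Collect each base-dimension exponent across the product:
  M: −2·(2) + 2·(1) + (0) = -2
  L: −2·(1) + 2·(2) + (1) = 3
  T: −2·(-1) + 2·(-2) + (-1) = -3
So the dimensions are [M⁻² L³ T⁻³].

M: -2, L: 3, T: -3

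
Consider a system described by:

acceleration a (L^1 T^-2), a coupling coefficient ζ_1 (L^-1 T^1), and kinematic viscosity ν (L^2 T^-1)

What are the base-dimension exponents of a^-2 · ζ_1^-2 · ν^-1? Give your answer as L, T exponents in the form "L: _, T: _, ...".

L: -2, T: 3

Collect each base-dimension exponent across the product:
  L: −2·(1) − 2·(-1) − (2) = -2
  T: −2·(-2) − 2·(1) − (-1) = 3
So the dimensions are [L⁻² T³].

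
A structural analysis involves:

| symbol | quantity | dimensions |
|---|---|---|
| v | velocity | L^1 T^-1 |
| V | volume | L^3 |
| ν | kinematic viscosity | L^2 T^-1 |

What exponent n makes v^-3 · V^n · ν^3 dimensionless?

Balance the L exponent: (3)·n from V, plus −3·(1) + 3·(2) = 3 from the rest, must sum to zero.
3n + 3 = 0, so n = -1.

-1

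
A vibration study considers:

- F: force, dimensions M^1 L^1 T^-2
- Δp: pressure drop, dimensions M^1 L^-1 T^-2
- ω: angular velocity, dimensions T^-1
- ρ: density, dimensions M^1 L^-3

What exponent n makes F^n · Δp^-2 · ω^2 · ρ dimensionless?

1

Balance the M exponent: (1)·n from F, plus −2·(1) + 2·(0) + (1) = -1 from the rest, must sum to zero.
n − 1 = 0, so n = 1.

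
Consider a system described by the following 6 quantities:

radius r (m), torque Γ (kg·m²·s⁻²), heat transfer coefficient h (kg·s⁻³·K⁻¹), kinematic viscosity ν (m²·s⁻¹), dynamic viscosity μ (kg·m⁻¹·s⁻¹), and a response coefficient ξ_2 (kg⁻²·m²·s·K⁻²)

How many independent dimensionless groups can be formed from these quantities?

There are 6 variables and 4 base dimensions (M, L, T, Θ).
The dimension matrix has rank 4.
Independent dimensionless groups: 6 − 4 = 2.

2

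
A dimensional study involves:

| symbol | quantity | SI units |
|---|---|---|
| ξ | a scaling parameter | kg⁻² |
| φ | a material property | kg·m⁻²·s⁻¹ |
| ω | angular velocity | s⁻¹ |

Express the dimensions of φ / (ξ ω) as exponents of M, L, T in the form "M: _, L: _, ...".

M: 3, L: -2, T: 0

Collect each base-dimension exponent across the product:
  M: −(-2) + (1) − (0) = 3
  L: −(0) + (-2) − (0) = -2
  T: −(0) + (-1) − (-1) = 0
So the dimensions are [M³ L⁻²].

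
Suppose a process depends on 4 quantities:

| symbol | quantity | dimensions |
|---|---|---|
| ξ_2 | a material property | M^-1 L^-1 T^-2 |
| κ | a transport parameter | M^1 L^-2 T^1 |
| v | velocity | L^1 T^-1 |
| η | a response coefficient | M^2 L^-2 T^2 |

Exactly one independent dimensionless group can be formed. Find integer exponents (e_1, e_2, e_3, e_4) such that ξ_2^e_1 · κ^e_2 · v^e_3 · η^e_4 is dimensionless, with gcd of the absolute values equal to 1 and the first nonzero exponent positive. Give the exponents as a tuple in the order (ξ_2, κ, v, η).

(1, -3, -1, 2)

M: e_1·(-1) + e_2·(1) + e_3·(0) + e_4·(2) = 0
L: e_1·(-1) + e_2·(-2) + e_3·(1) + e_4·(-2) = 0
T: e_1·(-2) + e_2·(1) + e_3·(-1) + e_4·(2) = 0
Solving this homogeneous linear system for the smallest-integer solution (first nonzero entry positive) gives (1, -3, -1, 2).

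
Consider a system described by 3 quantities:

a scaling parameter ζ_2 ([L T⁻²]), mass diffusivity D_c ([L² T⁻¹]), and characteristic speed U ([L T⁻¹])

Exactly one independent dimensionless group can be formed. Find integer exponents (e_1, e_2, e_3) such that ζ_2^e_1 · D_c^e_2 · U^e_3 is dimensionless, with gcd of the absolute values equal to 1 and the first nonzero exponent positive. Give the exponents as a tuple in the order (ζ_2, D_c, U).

(1, 1, -3)

L: e_1·(1) + e_2·(2) + e_3·(1) = 0
T: e_1·(-2) + e_2·(-1) + e_3·(-1) = 0
Solving this homogeneous linear system for the smallest-integer solution (first nonzero entry positive) gives (1, 1, -3).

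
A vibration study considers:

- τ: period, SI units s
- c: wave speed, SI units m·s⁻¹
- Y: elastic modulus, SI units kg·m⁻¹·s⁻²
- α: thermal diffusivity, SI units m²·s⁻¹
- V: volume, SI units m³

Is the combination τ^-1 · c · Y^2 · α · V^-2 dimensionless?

Sum the exponent of each base dimension across the product:
  M: −[τ]_M + [c]_M + 2·[Y]_M + [α]_M − 2·[V]_M = −(0) + (0) + 2·(1) + (0) − 2·(0) = 2
  L: −[τ]_L + [c]_L + 2·[Y]_L + [α]_L − 2·[V]_L = −(0) + (1) + 2·(-1) + (2) − 2·(3) = -5
  T: −[τ]_T + [c]_T + 2·[Y]_T + [α]_T − 2·[V]_T = −(1) + (-1) + 2·(-2) + (-1) − 2·(0) = -7
Net dimensions [M² L⁻⁵ T⁻⁷] ≠ [1] — not dimensionless.

no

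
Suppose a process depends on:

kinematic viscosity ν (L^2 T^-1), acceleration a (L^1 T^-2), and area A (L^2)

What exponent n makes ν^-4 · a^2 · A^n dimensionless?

3

Balance the L exponent: (2)·n from A, plus −4·(2) + 2·(1) = -6 from the rest, must sum to zero.
2n − 6 = 0, so n = 3.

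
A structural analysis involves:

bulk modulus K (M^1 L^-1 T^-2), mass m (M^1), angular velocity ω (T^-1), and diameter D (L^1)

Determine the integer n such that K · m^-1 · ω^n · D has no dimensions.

Balance the T exponent: (-1)·n from ω, plus (-2) − (0) + (0) = -2 from the rest, must sum to zero.
−n − 2 = 0, so n = -2.

-2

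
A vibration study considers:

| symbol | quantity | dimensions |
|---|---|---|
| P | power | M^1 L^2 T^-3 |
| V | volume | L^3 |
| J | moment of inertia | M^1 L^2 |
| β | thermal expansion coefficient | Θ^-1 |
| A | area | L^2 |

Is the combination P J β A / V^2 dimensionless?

no

Sum the exponent of each base dimension across the product:
  M: [P]_M − 2·[V]_M + [J]_M + [β]_M + [A]_M = (1) − 2·(0) + (1) + (0) + (0) = 2
  L: [P]_L − 2·[V]_L + [J]_L + [β]_L + [A]_L = (2) − 2·(3) + (2) + (0) + (2) = 0
  T: [P]_T − 2·[V]_T + [J]_T + [β]_T + [A]_T = (-3) − 2·(0) + (0) + (0) + (0) = -3
  Θ: [P]_Θ − 2·[V]_Θ + [J]_Θ + [β]_Θ + [A]_Θ = (0) − 2·(0) + (0) + (-1) + (0) = -1
Net dimensions [M² T⁻³ Θ⁻¹] ≠ [1] — not dimensionless.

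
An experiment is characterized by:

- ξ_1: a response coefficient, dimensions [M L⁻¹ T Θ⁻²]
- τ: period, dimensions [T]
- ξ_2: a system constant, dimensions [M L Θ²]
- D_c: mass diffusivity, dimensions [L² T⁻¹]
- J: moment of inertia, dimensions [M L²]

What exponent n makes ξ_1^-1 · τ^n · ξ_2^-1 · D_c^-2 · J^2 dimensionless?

-1

Balance the T exponent: (1)·n from τ, plus −(1) − (0) − 2·(-1) + 2·(0) = 1 from the rest, must sum to zero.
n + 1 = 0, so n = -1.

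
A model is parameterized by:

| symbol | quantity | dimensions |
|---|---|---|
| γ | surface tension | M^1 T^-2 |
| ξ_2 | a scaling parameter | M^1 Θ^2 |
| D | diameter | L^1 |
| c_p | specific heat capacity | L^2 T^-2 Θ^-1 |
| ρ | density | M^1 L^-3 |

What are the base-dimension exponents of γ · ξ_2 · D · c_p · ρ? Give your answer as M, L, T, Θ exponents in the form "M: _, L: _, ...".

M: 3, L: 0, T: -4, Θ: 1

Collect each base-dimension exponent across the product:
  M: (1) + (1) + (0) + (0) + (1) = 3
  L: (0) + (0) + (1) + (2) + (-3) = 0
  T: (-2) + (0) + (0) + (-2) + (0) = -4
  Θ: (0) + (2) + (0) + (-1) + (0) = 1
So the dimensions are [M³ T⁻⁴ Θ].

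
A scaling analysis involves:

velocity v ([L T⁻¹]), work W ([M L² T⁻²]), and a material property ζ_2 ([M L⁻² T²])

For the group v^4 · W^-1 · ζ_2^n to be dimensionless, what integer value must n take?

Balance the M exponent: (1)·n from ζ_2, plus 4·(0) − (1) = -1 from the rest, must sum to zero.
n − 1 = 0, so n = 1.

1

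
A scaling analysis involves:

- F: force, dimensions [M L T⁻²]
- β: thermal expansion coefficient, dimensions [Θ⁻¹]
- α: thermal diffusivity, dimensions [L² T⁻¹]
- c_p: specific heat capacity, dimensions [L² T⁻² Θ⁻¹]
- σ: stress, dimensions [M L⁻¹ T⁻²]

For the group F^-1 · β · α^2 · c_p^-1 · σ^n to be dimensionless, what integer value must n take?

Balance the M exponent: (1)·n from σ, plus −(1) + (0) + 2·(0) − (0) = -1 from the rest, must sum to zero.
n − 1 = 0, so n = 1.

1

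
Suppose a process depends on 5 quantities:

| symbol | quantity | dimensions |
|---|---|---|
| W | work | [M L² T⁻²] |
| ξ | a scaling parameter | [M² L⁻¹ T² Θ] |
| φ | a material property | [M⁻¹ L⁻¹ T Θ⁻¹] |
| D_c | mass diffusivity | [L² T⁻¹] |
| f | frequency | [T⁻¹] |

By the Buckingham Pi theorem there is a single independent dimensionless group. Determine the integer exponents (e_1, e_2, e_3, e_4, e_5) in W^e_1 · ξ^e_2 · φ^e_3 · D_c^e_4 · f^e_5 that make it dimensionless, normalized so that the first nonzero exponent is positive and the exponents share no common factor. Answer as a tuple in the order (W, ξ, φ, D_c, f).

(1, -1, -1, -2, -3)

M: e_1·(1) + e_2·(2) + e_3·(-1) + e_4·(0) + e_5·(0) = 0
L: e_1·(2) + e_2·(-1) + e_3·(-1) + e_4·(2) + e_5·(0) = 0
T: e_1·(-2) + e_2·(2) + e_3·(1) + e_4·(-1) + e_5·(-1) = 0
Θ: e_1·(0) + e_2·(1) + e_3·(-1) + e_4·(0) + e_5·(0) = 0
Solving this homogeneous linear system for the smallest-integer solution (first nonzero entry positive) gives (1, -1, -1, -2, -3).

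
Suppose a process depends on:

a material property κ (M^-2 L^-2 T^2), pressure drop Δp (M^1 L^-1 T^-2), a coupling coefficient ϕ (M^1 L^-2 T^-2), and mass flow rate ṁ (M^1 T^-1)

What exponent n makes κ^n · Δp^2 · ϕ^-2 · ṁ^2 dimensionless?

1

Balance the M exponent: (-2)·n from κ, plus 2·(1) − 2·(1) + 2·(1) = 2 from the rest, must sum to zero.
-2n + 2 = 0, so n = 1.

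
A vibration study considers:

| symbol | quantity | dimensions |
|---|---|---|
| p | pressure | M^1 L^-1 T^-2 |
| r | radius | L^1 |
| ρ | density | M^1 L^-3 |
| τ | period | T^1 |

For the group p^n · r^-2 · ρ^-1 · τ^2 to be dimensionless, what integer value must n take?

1

Balance the M exponent: (1)·n from p, plus −2·(0) − (1) + 2·(0) = -1 from the rest, must sum to zero.
n − 1 = 0, so n = 1.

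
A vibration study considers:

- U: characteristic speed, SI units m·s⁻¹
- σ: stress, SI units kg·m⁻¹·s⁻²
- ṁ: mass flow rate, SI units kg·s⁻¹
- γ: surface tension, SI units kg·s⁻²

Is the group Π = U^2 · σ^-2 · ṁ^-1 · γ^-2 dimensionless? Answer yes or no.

no

Sum the exponent of each base dimension across the product:
  M: 2·[U]_M − 2·[σ]_M − [ṁ]_M − 2·[γ]_M = 2·(0) − 2·(1) − (1) − 2·(1) = -5
  L: 2·[U]_L − 2·[σ]_L − [ṁ]_L − 2·[γ]_L = 2·(1) − 2·(-1) − (0) − 2·(0) = 4
  T: 2·[U]_T − 2·[σ]_T − [ṁ]_T − 2·[γ]_T = 2·(-1) − 2·(-2) − (-1) − 2·(-2) = 7
Net dimensions [M⁻⁵ L⁴ T⁷] ≠ [1] — not dimensionless.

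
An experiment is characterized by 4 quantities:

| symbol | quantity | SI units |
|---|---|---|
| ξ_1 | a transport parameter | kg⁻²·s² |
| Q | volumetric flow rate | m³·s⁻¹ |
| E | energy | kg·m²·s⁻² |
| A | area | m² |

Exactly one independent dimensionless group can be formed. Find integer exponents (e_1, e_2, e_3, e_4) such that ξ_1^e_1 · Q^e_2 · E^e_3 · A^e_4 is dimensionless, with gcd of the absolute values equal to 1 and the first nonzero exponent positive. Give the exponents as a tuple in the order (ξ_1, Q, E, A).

M: e_1·(-2) + e_2·(0) + e_3·(1) + e_4·(0) = 0
L: e_1·(0) + e_2·(3) + e_3·(2) + e_4·(2) = 0
T: e_1·(2) + e_2·(-1) + e_3·(-2) + e_4·(0) = 0
Solving this homogeneous linear system for the smallest-integer solution (first nonzero entry positive) gives (1, -2, 2, 1).

(1, -2, 2, 1)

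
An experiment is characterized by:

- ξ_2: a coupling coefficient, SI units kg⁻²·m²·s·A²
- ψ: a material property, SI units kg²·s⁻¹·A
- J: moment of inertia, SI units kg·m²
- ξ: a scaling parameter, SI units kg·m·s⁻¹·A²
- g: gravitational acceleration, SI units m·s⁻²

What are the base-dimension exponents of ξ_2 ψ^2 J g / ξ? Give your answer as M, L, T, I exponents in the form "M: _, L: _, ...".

Collect each base-dimension exponent across the product:
  M: (-2) + 2·(2) + (1) − (1) + (0) = 2
  L: (2) + 2·(0) + (2) − (1) + (1) = 4
  T: (1) + 2·(-1) + (0) − (-1) + (-2) = -2
  I: (2) + 2·(1) + (0) − (2) + (0) = 2
So the dimensions are [M² L⁴ T⁻² I²].

M: 2, L: 4, T: -2, I: 2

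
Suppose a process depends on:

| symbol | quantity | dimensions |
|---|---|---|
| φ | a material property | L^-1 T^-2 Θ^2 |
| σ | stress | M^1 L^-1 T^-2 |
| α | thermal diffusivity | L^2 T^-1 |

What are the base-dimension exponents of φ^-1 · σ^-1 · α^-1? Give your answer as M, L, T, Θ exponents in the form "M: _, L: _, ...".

Collect each base-dimension exponent across the product:
  M: −(0) − (1) − (0) = -1
  L: −(-1) − (-1) − (2) = 0
  T: −(-2) − (-2) − (-1) = 5
  Θ: −(2) − (0) − (0) = -2
So the dimensions are [M⁻¹ T⁵ Θ⁻²].

M: -1, L: 0, T: 5, Θ: -2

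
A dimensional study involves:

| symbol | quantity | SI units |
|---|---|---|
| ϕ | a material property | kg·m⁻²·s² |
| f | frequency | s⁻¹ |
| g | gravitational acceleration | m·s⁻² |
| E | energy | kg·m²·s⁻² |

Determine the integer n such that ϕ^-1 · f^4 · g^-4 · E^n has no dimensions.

Balance the M exponent: (1)·n from E, plus −(1) + 4·(0) − 4·(0) = -1 from the rest, must sum to zero.
n − 1 = 0, so n = 1.

1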